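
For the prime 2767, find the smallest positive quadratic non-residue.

(2/2767) = +1, so 2 is a residue.
(3/2767) = −1, so 3 is the smallest positive non-residue mod 2767.

3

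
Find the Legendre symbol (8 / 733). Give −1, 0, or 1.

-1

Euler's criterion: (8/733) ≡ 8^366 (mod 733).
8^2 ≡ 64 (mod 733)
8^4 ≡ 431 (mod 733)
8^8 ≡ 312 (mod 733)
8^16 ≡ 588 (mod 733)
8^32 ≡ 501 (mod 733)
8^64 ≡ 315 (mod 733)
8^128 ≡ 270 (mod 733)
8^256 ≡ 333 (mod 733)
8^366 = 8^(256+64+32+8+4+2) ≡ 732 (mod 733).
Result is 732 ≡ −1, so (8/733) = −1.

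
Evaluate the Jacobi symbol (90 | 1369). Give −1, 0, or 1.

1

Pull out 2: since 1369 ≡ 1 (mod 8), (2/1369) = +1.
Reciprocity: 45 ≡ 1 and 1369 ≡ 1 (mod 4), so (45/1369) = +(1369/45).
Reduce top mod 45: now compute (19/45).
Reciprocity: 19 ≡ 3 and 45 ≡ 1 (mod 4), so (19/45) = +(45/19).
Reduce top mod 19: now compute (7/19).
Reciprocity: 7 ≡ 3 and 19 ≡ 3 (mod 4), so (7/19) = −(19/7).
Reduce top mod 7: now compute (5/7).
Reciprocity: 5 ≡ 1 and 7 ≡ 3 (mod 4), so (5/7) = +(7/5).
Reduce top mod 5: now compute (2/5).
Pull out 2: since 5 ≡ 5 (mod 8), (2/5) = -1.
Reached (1/5) = 1. Collecting the sign flips along the way, the symbol is +1.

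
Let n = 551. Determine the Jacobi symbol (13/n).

-1

Reciprocity: 13 ≡ 1 and 551 ≡ 3 (mod 4), so (13/551) = +(551/13).
Reduce top mod 13: now compute (5/13).
Reciprocity: 5 ≡ 1 and 13 ≡ 1 (mod 4), so (5/13) = +(13/5).
Reduce top mod 5: now compute (3/5).
Reciprocity: 3 ≡ 3 and 5 ≡ 1 (mod 4), so (3/5) = +(5/3).
Reduce top mod 3: now compute (2/3).
Pull out 2: since 3 ≡ 3 (mod 8), (2/3) = -1.
Reached (1/3) = 1. Collecting the sign flips along the way, the symbol is -1.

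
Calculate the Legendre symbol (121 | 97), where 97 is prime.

1

First reduce: 121 ≡ 24 (mod 97).
Pull out 2^3: since 97 ≡ 1 (mod 8), (2/97) = +1, so (2/97)^3 = +1.
Reciprocity: 3 ≡ 3 and 97 ≡ 1 (mod 4), so (3/97) = +(97/3).
Reduce top mod 3: now compute (1/3).
Reached (1/3) = 1. Collecting the sign flips along the way, the symbol is +1.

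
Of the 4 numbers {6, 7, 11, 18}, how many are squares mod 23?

2

(6/23) = +1 → QR.
(7/23) = -1 → non-residue.
(11/23) = -1 → non-residue.
(18/23) = +1 → QR.
Total quadratic residues among the 4: 2.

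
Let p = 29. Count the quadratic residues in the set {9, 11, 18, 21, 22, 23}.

3

(9/29) = +1 → QR.
(11/29) = -1 → non-residue.
(18/29) = -1 → non-residue.
(21/29) = -1 → non-residue.
(22/29) = +1 → QR.
(23/29) = +1 → QR.
Total quadratic residues among the 6: 3.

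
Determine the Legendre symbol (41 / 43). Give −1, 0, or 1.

Reciprocity: 41 ≡ 1 and 43 ≡ 3 (mod 4), so (41/43) = +(43/41).
Reduce top mod 41: now compute (2/41).
Pull out 2: since 41 ≡ 1 (mod 8), (2/41) = +1.
Reached (1/41) = 1. Collecting the sign flips along the way, the symbol is +1.

1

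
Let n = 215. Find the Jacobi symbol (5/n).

Reciprocity: 5 ≡ 1 and 215 ≡ 3 (mod 4), so (5/215) = +(215/5).
Reduce top mod 5: now compute (0/5).
Top reduces to 0: gcd > 1, so the symbol is 0.

0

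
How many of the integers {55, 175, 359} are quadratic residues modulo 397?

0

(55/397) = -1 → non-residue.
(175/397) = -1 → non-residue.
(359/397) = -1 → non-residue.
Total quadratic residues among the 3: 0.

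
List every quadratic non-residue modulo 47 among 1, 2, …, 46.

Square k = 1,…,23 (k and 47−k give the same square):
1²=1, 2²=4, 3²=9, 4²=16, 5²=25, 6²=36, 7²≡2, 8²≡17, 9²≡34, 10²≡6, 11²≡27, 12²≡3, 13²≡28, 14²≡8, 15²≡37, 16²≡21, 17²≡7, 18²≡42, 19²≡32, 20²≡24, 21²≡18, 22²≡14, 23²≡12 (mod 47).
The residues are {1, 2, 3, 4, 6, 7, 8, 9, 12, 14, 16, 17, 18, 21, 24, 25, 27, 28, 32, 34, 36, 37, 42}; the non-residues are the remaining 23 nonzero classes.

5, 10, 11, 13, 15, 19, 20, 22, 23, 26, 29, 30, 31, 33, 35, 38, 39, 40, 41, 43, 44, 45, 46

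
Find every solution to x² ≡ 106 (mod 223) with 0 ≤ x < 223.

38, 185

Since 223 ≡ 3 (mod 4), a square root of 106 is 106^((223+1)/4) = 106^56 mod 223.
Repeated squaring: 106^2≡86, 106^4≡37, 106^8≡31, 106^16≡69, 106^32≡78 (mod 223).
106^56 = 106^(32+16+8) ≡ 38 (mod 223).
Check: 38² = 1444 ≡ 106 (mod 223). The two roots are 38 and 185.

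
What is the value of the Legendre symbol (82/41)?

First reduce: 82 ≡ 0 (mod 41).
Top reduces to 0: gcd > 1, so the symbol is 0.

0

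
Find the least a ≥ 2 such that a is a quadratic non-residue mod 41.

3

(2/41) = +1, so 2 is a residue.
(3/41) = −1, so 3 is the smallest positive non-residue mod 41.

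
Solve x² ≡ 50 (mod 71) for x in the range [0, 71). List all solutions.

11, 60

Since 71 ≡ 3 (mod 4), a square root of 50 is 50^((71+1)/4) = 50^18 mod 71.
Repeated squaring: 50^2≡15, 50^4≡12, 50^8≡2, 50^16≡4 (mod 71).
50^18 = 50^(16+2) ≡ 60 (mod 71).
Check: 60² = 3600 ≡ 50 (mod 71). The two roots are 11 and 60.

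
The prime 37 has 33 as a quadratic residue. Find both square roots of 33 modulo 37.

12, 25

37 ≡ 1 (mod 4), so we find a root by search.
Trying successive values, 12² = 144 ≡ 33 (mod 37). The other root is 37 − 12 = 25.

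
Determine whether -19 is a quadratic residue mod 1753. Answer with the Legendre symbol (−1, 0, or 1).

First reduce: -19 ≡ 1734 (mod 1753).
Pull out 2: since 1753 ≡ 1 (mod 8), (2/1753) = +1.
Reciprocity: 867 ≡ 3 and 1753 ≡ 1 (mod 4), so (867/1753) = +(1753/867).
Reduce top mod 867: now compute (19/867).
Reciprocity: 19 ≡ 3 and 867 ≡ 3 (mod 4), so (19/867) = −(867/19).
Reduce top mod 19: now compute (12/19).
Pull out 2^2: since 19 ≡ 3 (mod 8), (2/19) = -1, so (2/19)^2 = +1.
Reciprocity: 3 ≡ 3 and 19 ≡ 3 (mod 4), so (3/19) = −(19/3).
Reduce top mod 3: now compute (1/3).
Reached (1/3) = 1. Collecting the sign flips along the way, the symbol is +1.

1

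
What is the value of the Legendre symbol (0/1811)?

0

Top reduces to 0: gcd > 1, so the symbol is 0.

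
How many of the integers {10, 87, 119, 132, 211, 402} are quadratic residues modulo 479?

3

(10/479) = +1 → QR.
(87/479) = -1 → non-residue.
(119/479) = -1 → non-residue.
(132/479) = +1 → QR.
(211/479) = +1 → QR.
(402/479) = -1 → non-residue.
Total quadratic residues among the 6: 3.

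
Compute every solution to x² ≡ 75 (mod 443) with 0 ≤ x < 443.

31, 412

Since 443 ≡ 3 (mod 4), a square root of 75 is 75^((443+1)/4) = 75^111 mod 443.
Repeated squaring: 75^2≡309, 75^4≡236, 75^8≡321, 75^16≡265, 75^32≡231, 75^64≡201 (mod 443).
75^111 = 75^(64+32+8+4+2+1) ≡ 412 (mod 443).
Check: 412² = 169744 ≡ 75 (mod 443). The two roots are 31 and 412.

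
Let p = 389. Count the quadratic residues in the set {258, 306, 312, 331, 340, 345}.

4

(258/389) = -1 → non-residue.
(306/389) = -1 → non-residue.
(312/389) = +1 → QR.
(331/389) = +1 → QR.
(340/389) = +1 → QR.
(345/389) = +1 → QR.
Total quadratic residues among the 6: 4.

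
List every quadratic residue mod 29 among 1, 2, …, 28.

Square k = 1,…,14 (k and 29−k give the same square):
1²=1, 2²=4, 3²=9, 4²=16, 5²=25, 6²≡7, 7²≡20, 8²≡6, 9²≡23, 10²≡13, 11²≡5, 12²≡28, 13²≡24, 14²≡22 (mod 29).
So the quadratic residues mod 29 are {1, 4, 5, 6, 7, 9, 13, 16, 20, 22, 23, 24, 25, 28}.

1 4 5 6 7 9 13 16 20 22 23 24 25 28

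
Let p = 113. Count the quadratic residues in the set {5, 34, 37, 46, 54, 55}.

(5/113) = -1 → non-residue.
(34/113) = -1 → non-residue.
(37/113) = -1 → non-residue.
(46/113) = -1 → non-residue.
(54/113) = -1 → non-residue.
(55/113) = -1 → non-residue.
Total quadratic residues among the 6: 0.

0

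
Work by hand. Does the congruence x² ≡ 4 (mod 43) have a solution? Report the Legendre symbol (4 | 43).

1

Euler's criterion: (4/43) ≡ 4^21 (mod 43).
4^2 ≡ 16 (mod 43)
4^4 ≡ 41 (mod 43)
4^8 ≡ 4 (mod 43)
4^16 ≡ 16 (mod 43)
4^21 = 4^(16+4+1) ≡ 1 (mod 43).
Result is 1, so (4/43) = 1.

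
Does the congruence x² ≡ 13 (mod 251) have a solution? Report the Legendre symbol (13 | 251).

1

Reciprocity: 13 ≡ 1 and 251 ≡ 3 (mod 4), so (13/251) = +(251/13).
Reduce top mod 13: now compute (4/13).
Pull out 2^2: since 13 ≡ 5 (mod 8), (2/13) = -1, so (2/13)^2 = +1.
Reached (1/13) = 1. Collecting the sign flips along the way, the symbol is +1.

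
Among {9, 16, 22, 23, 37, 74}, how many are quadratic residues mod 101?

5

(9/101) = +1 → QR.
(16/101) = +1 → QR.
(22/101) = +1 → QR.
(23/101) = +1 → QR.
(37/101) = +1 → QR.
(74/101) = -1 → non-residue.
Total quadratic residues among the 6: 5.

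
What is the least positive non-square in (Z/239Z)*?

7

(2/239) = +1, so 2 is a residue.
(3/239) = +1, so 3 is a residue.
(4/239) = +1, so 4 is a residue.
(5/239) = +1, so 5 is a residue.
(6/239) = +1, so 6 is a residue.
(7/239) = −1, so 7 is the smallest positive non-residue mod 239.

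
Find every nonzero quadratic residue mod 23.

Square k = 1,…,11 (k and 23−k give the same square):
1²=1, 2²=4, 3²=9, 4²=16, 5²≡2, 6²≡13, 7²≡3, 8²≡18, 9²≡12, 10²≡8, 11²≡6 (mod 23).
So the quadratic residues mod 23 are {1, 2, 3, 4, 6, 8, 9, 12, 13, 16, 18}.

1,2,3,4,6,8,9,12,13,16,18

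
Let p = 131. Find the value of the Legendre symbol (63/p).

Euler's criterion: (63/131) ≡ 63^65 (mod 131).
63^2 ≡ 39 (mod 131)
63^4 ≡ 80 (mod 131)
63^8 ≡ 112 (mod 131)
63^16 ≡ 99 (mod 131)
63^32 ≡ 107 (mod 131)
63^64 ≡ 52 (mod 131)
63^65 = 63^(64+1) ≡ 1 (mod 131).
Result is 1, so (63/131) = 1.

1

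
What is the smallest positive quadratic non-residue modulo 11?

2

(2/11) = −1, so 2 is the smallest positive non-residue mod 11.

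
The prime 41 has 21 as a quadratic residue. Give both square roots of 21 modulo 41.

41 ≡ 1 (mod 4), so we find a root by search.
Trying successive values, 12² = 144 ≡ 21 (mod 41). The other root is 41 − 12 = 29.

12, 29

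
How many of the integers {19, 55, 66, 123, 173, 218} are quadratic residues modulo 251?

4

(19/251) = -1 → non-residue.
(55/251) = -1 → non-residue.
(66/251) = +1 → QR.
(123/251) = +1 → QR.
(173/251) = +1 → QR.
(218/251) = +1 → QR.
Total quadratic residues among the 6: 4.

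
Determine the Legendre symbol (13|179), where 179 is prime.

1

Reciprocity: 13 ≡ 1 and 179 ≡ 3 (mod 4), so (13/179) = +(179/13).
Reduce top mod 13: now compute (10/13).
Pull out 2: since 13 ≡ 5 (mod 8), (2/13) = -1.
Reciprocity: 5 ≡ 1 and 13 ≡ 1 (mod 4), so (5/13) = +(13/5).
Reduce top mod 5: now compute (3/5).
Reciprocity: 3 ≡ 3 and 5 ≡ 1 (mod 4), so (3/5) = +(5/3).
Reduce top mod 3: now compute (2/3).
Pull out 2: since 3 ≡ 3 (mod 8), (2/3) = -1.
Reached (1/3) = 1. Collecting the sign flips along the way, the symbol is +1.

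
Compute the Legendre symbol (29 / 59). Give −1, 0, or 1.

Euler's criterion: (29/59) ≡ 29^29 (mod 59).
29^2 ≡ 15 (mod 59)
29^4 ≡ 48 (mod 59)
29^8 ≡ 3 (mod 59)
29^16 ≡ 9 (mod 59)
29^29 = 29^(16+8+4+1) ≡ 1 (mod 59).
Result is 1, so (29/59) = 1.

1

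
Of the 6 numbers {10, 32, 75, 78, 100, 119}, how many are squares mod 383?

(10/383) = -1 → non-residue.
(32/383) = +1 → QR.
(75/383) = +1 → QR.
(78/383) = -1 → non-residue.
(100/383) = +1 → QR.
(119/383) = +1 → QR.
Total quadratic residues among the 6: 4.

4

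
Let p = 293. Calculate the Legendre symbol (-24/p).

1

First reduce: -24 ≡ 269 (mod 293).
Reciprocity: 269 ≡ 1 and 293 ≡ 1 (mod 4), so (269/293) = +(293/269).
Reduce top mod 269: now compute (24/269).
Pull out 2^3: since 269 ≡ 5 (mod 8), (2/269) = -1, so (2/269)^3 = -1.
Reciprocity: 3 ≡ 3 and 269 ≡ 1 (mod 4), so (3/269) = +(269/3).
Reduce top mod 3: now compute (2/3).
Pull out 2: since 3 ≡ 3 (mod 8), (2/3) = -1.
Reached (1/3) = 1. Collecting the sign flips along the way, the symbol is +1.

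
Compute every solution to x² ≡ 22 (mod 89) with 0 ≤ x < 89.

89 ≡ 1 (mod 4), so we find a root by search.
Trying successive values, 17² = 289 ≡ 22 (mod 89). The other root is 89 − 17 = 72.

17, 72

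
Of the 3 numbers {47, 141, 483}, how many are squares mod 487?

1

(47/487) = -1 → non-residue.
(141/487) = +1 → QR.
(483/487) = -1 → non-residue.
Total quadratic residues among the 3: 1.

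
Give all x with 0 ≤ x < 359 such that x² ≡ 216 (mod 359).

86, 273

Since 359 ≡ 3 (mod 4), a square root of 216 is 216^((359+1)/4) = 216^90 mod 359.
Repeated squaring: 216^2≡345, 216^4≡196, 216^8≡3, 216^16≡9, 216^32≡81, 216^64≡99 (mod 359).
216^90 = 216^(64+16+8+2) ≡ 273 (mod 359).
Check: 273² = 74529 ≡ 216 (mod 359). The two roots are 86 and 273.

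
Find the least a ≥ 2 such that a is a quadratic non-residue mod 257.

3

(2/257) = +1, so 2 is a residue.
(3/257) = −1, so 3 is the smallest positive non-residue mod 257.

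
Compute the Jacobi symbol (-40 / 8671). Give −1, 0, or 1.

First reduce: -40 ≡ 8631 (mod 8671).
Reciprocity: 8631 ≡ 3 and 8671 ≡ 3 (mod 4), so (8631/8671) = −(8671/8631).
Reduce top mod 8631: now compute (40/8631).
Pull out 2^3: since 8631 ≡ 7 (mod 8), (2/8631) = +1, so (2/8631)^3 = +1.
Reciprocity: 5 ≡ 1 and 8631 ≡ 3 (mod 4), so (5/8631) = +(8631/5).
Reduce top mod 5: now compute (1/5).
Reached (1/5) = 1. Collecting the sign flips along the way, the symbol is -1.

-1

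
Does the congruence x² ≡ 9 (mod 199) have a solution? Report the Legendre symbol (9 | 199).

Euler's criterion: (9/199) ≡ 9^99 (mod 199).
9^2 ≡ 81 (mod 199)
9^4 ≡ 193 (mod 199)
9^8 ≡ 36 (mod 199)
9^16 ≡ 102 (mod 199)
9^32 ≡ 56 (mod 199)
9^64 ≡ 151 (mod 199)
9^99 = 9^(64+32+2+1) ≡ 1 (mod 199).
Result is 1, so (9/199) = 1.

1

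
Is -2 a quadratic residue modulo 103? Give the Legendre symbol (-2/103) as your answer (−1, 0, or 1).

First reduce: -2 ≡ 101 (mod 103).
Reciprocity: 101 ≡ 1 and 103 ≡ 3 (mod 4), so (101/103) = +(103/101).
Reduce top mod 101: now compute (2/101).
Pull out 2: since 101 ≡ 5 (mod 8), (2/101) = -1.
Reached (1/101) = 1. Collecting the sign flips along the way, the symbol is -1.

-1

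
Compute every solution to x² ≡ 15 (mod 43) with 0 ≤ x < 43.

Since 43 ≡ 3 (mod 4), a square root of 15 is 15^((43+1)/4) = 15^11 mod 43.
Repeated squaring: 15^2≡10, 15^4≡14, 15^8≡24 (mod 43).
15^11 = 15^(8+2+1) ≡ 31 (mod 43).
Check: 31² = 961 ≡ 15 (mod 43). The two roots are 12 and 31.

12, 31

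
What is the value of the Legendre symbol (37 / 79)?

-1

Euler's criterion: (37/79) ≡ 37^39 (mod 79).
37^2 ≡ 26 (mod 79)
37^4 ≡ 44 (mod 79)
37^8 ≡ 40 (mod 79)
37^16 ≡ 20 (mod 79)
37^32 ≡ 5 (mod 79)
37^39 = 37^(32+4+2+1) ≡ 78 (mod 79).
Result is 78 ≡ −1, so (37/79) = −1.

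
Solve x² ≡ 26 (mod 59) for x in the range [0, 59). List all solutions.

12, 47

Since 59 ≡ 3 (mod 4), a square root of 26 is 26^((59+1)/4) = 26^15 mod 59.
Repeated squaring: 26^2≡27, 26^4≡21, 26^8≡28 (mod 59).
26^15 = 26^(8+4+2+1) ≡ 12 (mod 59).
Check: 12² = 144 ≡ 26 (mod 59). The two roots are 12 and 47.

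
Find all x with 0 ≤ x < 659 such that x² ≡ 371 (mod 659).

265, 394

Since 659 ≡ 3 (mod 4), a square root of 371 is 371^((659+1)/4) = 371^165 mod 659.
Repeated squaring: 371^2≡569, 371^4≡192, 371^8≡619, 371^16≡282, 371^32≡444, 371^64≡95, 371^128≡458 (mod 659).
371^165 = 371^(128+32+4+1) ≡ 394 (mod 659).
Check: 394² = 155236 ≡ 371 (mod 659). The two roots are 265 and 394.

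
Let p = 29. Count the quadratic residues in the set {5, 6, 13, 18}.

(5/29) = +1 → QR.
(6/29) = +1 → QR.
(13/29) = +1 → QR.
(18/29) = -1 → non-residue.
Total quadratic residues among the 4: 3.

3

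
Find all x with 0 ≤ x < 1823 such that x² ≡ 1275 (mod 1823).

279, 1544

Since 1823 ≡ 3 (mod 4), a square root of 1275 is 1275^((1823+1)/4) = 1275^456 mod 1823.
Repeated squaring: 1275^2≡1332, 1275^4≡445, 1275^8≡1141, 1275^16≡259, 1275^32≡1453, 1275^64≡175, 1275^128≡1457, 1275^256≡877 (mod 1823).
1275^456 = 1275^(256+128+64+8) ≡ 1544 (mod 1823).
Check: 1544² = 2383936 ≡ 1275 (mod 1823). The two roots are 279 and 1544.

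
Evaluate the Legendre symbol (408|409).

1

Pull out 2^3: since 409 ≡ 1 (mod 8), (2/409) = +1, so (2/409)^3 = +1.
Reciprocity: 51 ≡ 3 and 409 ≡ 1 (mod 4), so (51/409) = +(409/51).
Reduce top mod 51: now compute (1/51).
Reached (1/51) = 1. Collecting the sign flips along the way, the symbol is +1.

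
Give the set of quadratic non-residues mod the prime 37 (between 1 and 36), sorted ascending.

2 5 6 8 13 14 15 17 18 19 20 22 23 24 29 31 32 35

Square k = 1,…,18 (k and 37−k give the same square):
1²=1, 2²=4, 3²=9, 4²=16, 5²=25, 6²=36, 7²≡12, 8²≡27, 9²≡7, 10²≡26, 11²≡10, 12²≡33, 13²≡21, 14²≡11, 15²≡3, 16²≡34, 17²≡30, 18²≡28 (mod 37).
The residues are {1, 3, 4, 7, 9, 10, 11, 12, 16, 21, 25, 26, 27, 28, 30, 33, 34, 36}; the non-residues are the remaining 18 nonzero classes.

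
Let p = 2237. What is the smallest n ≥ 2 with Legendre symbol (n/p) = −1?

2

(2/2237) = −1, so 2 is the smallest positive non-residue mod 2237.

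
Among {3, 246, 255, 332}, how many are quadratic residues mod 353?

2

(3/353) = -1 → non-residue.
(246/353) = -1 → non-residue.
(255/353) = +1 → QR.
(332/353) = +1 → QR.
Total quadratic residues among the 4: 2.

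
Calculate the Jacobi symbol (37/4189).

-1

Reciprocity: 37 ≡ 1 and 4189 ≡ 1 (mod 4), so (37/4189) = +(4189/37).
Reduce top mod 37: now compute (8/37).
Pull out 2^3: since 37 ≡ 5 (mod 8), (2/37) = -1, so (2/37)^3 = -1.
Reached (1/37) = 1. Collecting the sign flips along the way, the symbol is -1.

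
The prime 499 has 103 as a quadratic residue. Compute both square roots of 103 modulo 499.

Since 499 ≡ 3 (mod 4), a square root of 103 is 103^((499+1)/4) = 103^125 mod 499.
Repeated squaring: 103^2≡130, 103^4≡433, 103^8≡364, 103^16≡261, 103^32≡257, 103^64≡181 (mod 499).
103^125 = 103^(64+32+16+8+4+1) ≡ 459 (mod 499).
Check: 459² = 210681 ≡ 103 (mod 499). The two roots are 40 and 459.

40, 459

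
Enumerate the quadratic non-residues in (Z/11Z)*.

Square k = 1,…,5 (k and 11−k give the same square):
1²=1, 2²=4, 3²=9, 4²≡5, 5²≡3 (mod 11).
The residues are {1, 3, 4, 5, 9}; the non-residues are the remaining 5 nonzero classes.

2, 6, 7, 8, 10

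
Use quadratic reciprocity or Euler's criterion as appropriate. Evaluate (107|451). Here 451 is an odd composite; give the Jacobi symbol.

Reciprocity: 107 ≡ 3 and 451 ≡ 3 (mod 4), so (107/451) = −(451/107).
Reduce top mod 107: now compute (23/107).
Reciprocity: 23 ≡ 3 and 107 ≡ 3 (mod 4), so (23/107) = −(107/23).
Reduce top mod 23: now compute (15/23).
Reciprocity: 15 ≡ 3 and 23 ≡ 3 (mod 4), so (15/23) = −(23/15).
Reduce top mod 15: now compute (8/15).
Pull out 2^3: since 15 ≡ 7 (mod 8), (2/15) = +1, so (2/15)^3 = +1.
Reached (1/15) = 1. Collecting the sign flips along the way, the symbol is -1.

-1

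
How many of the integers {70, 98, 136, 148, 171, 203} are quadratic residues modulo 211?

(70/211) = +1 → QR.
(98/211) = -1 → non-residue.
(136/211) = +1 → QR.
(148/211) = +1 → QR.
(171/211) = +1 → QR.
(203/211) = +1 → QR.
Total quadratic residues among the 6: 5.

5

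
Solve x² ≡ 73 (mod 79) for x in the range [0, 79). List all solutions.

28, 51

Since 79 ≡ 3 (mod 4), a square root of 73 is 73^((79+1)/4) = 73^20 mod 79.
Repeated squaring: 73^2≡36, 73^4≡32, 73^8≡76, 73^16≡9 (mod 79).
73^20 = 73^(16+4) ≡ 51 (mod 79).
Check: 51² = 2601 ≡ 73 (mod 79). The two roots are 28 and 51.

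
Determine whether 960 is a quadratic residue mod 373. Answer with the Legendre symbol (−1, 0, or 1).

First reduce: 960 ≡ 214 (mod 373).
Pull out 2: since 373 ≡ 5 (mod 8), (2/373) = -1.
Reciprocity: 107 ≡ 3 and 373 ≡ 1 (mod 4), so (107/373) = +(373/107).
Reduce top mod 107: now compute (52/107).
Pull out 2^2: since 107 ≡ 3 (mod 8), (2/107) = -1, so (2/107)^2 = +1.
Reciprocity: 13 ≡ 1 and 107 ≡ 3 (mod 4), so (13/107) = +(107/13).
Reduce top mod 13: now compute (3/13).
Reciprocity: 3 ≡ 3 and 13 ≡ 1 (mod 4), so (3/13) = +(13/3).
Reduce top mod 3: now compute (1/3).
Reached (1/3) = 1. Collecting the sign flips along the way, the symbol is -1.

-1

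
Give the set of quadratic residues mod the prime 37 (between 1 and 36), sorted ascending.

1 3 4 7 9 10 11 12 16 21 25 26 27 28 30 33 34 36

Square k = 1,…,18 (k and 37−k give the same square):
1²=1, 2²=4, 3²=9, 4²=16, 5²=25, 6²=36, 7²≡12, 8²≡27, 9²≡7, 10²≡26, 11²≡10, 12²≡33, 13²≡21, 14²≡11, 15²≡3, 16²≡34, 17²≡30, 18²≡28 (mod 37).
So the quadratic residues mod 37 are {1, 3, 4, 7, 9, 10, 11, 12, 16, 21, 25, 26, 27, 28, 30, 33, 34, 36}.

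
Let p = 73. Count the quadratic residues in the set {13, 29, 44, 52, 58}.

0

(13/73) = -1 → non-residue.
(29/73) = -1 → non-residue.
(44/73) = -1 → non-residue.
(52/73) = -1 → non-residue.
(58/73) = -1 → non-residue.
Total quadratic residues among the 5: 0.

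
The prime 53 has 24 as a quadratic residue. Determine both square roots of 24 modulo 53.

53 ≡ 1 (mod 4), so we find a root by search.
Trying successive values, 17² = 289 ≡ 24 (mod 53). The other root is 53 − 17 = 36.

17, 36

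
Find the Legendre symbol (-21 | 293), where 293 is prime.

First reduce: -21 ≡ 272 (mod 293).
Pull out 2^4: since 293 ≡ 5 (mod 8), (2/293) = -1, so (2/293)^4 = +1.
Reciprocity: 17 ≡ 1 and 293 ≡ 1 (mod 4), so (17/293) = +(293/17).
Reduce top mod 17: now compute (4/17).
Pull out 2^2: since 17 ≡ 1 (mod 8), (2/17) = +1, so (2/17)^2 = +1.
Reached (1/17) = 1. Collecting the sign flips along the way, the symbol is +1.

1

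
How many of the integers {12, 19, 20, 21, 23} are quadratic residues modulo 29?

(12/29) = -1 → non-residue.
(19/29) = -1 → non-residue.
(20/29) = +1 → QR.
(21/29) = -1 → non-residue.
(23/29) = +1 → QR.
Total quadratic residues among the 5: 2.

2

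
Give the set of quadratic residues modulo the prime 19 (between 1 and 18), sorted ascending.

Square k = 1,…,9 (k and 19−k give the same square):
1²=1, 2²=4, 3²=9, 4²=16, 5²≡6, 6²≡17, 7²≡11, 8²≡7, 9²≡5 (mod 19).
So the quadratic residues mod 19 are {1, 4, 5, 6, 7, 9, 11, 16, 17}.

1 4 5 6 7 9 11 16 17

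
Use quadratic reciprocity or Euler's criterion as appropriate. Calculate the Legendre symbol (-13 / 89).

-1

First reduce: -13 ≡ 76 (mod 89).
Pull out 2^2: since 89 ≡ 1 (mod 8), (2/89) = +1, so (2/89)^2 = +1.
Reciprocity: 19 ≡ 3 and 89 ≡ 1 (mod 4), so (19/89) = +(89/19).
Reduce top mod 19: now compute (13/19).
Reciprocity: 13 ≡ 1 and 19 ≡ 3 (mod 4), so (13/19) = +(19/13).
Reduce top mod 13: now compute (6/13).
Pull out 2: since 13 ≡ 5 (mod 8), (2/13) = -1.
Reciprocity: 3 ≡ 3 and 13 ≡ 1 (mod 4), so (3/13) = +(13/3).
Reduce top mod 3: now compute (1/3).
Reached (1/3) = 1. Collecting the sign flips along the way, the symbol is -1.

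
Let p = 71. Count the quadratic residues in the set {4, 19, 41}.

(4/71) = +1 → QR.
(19/71) = +1 → QR.
(41/71) = -1 → non-residue.
Total quadratic residues among the 3: 2.

2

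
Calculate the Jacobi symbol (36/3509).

Pull out 2^2: since 3509 ≡ 5 (mod 8), (2/3509) = -1, so (2/3509)^2 = +1.
Reciprocity: 9 ≡ 1 and 3509 ≡ 1 (mod 4), so (9/3509) = +(3509/9).
Reduce top mod 9: now compute (8/9).
Pull out 2^3: since 9 ≡ 1 (mod 8), (2/9) = +1, so (2/9)^3 = +1.
Reached (1/9) = 1. Collecting the sign flips along the way, the symbol is +1.

1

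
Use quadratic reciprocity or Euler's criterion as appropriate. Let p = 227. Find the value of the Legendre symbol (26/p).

1

Pull out 2: since 227 ≡ 3 (mod 8), (2/227) = -1.
Reciprocity: 13 ≡ 1 and 227 ≡ 3 (mod 4), so (13/227) = +(227/13).
Reduce top mod 13: now compute (6/13).
Pull out 2: since 13 ≡ 5 (mod 8), (2/13) = -1.
Reciprocity: 3 ≡ 3 and 13 ≡ 1 (mod 4), so (3/13) = +(13/3).
Reduce top mod 3: now compute (1/3).
Reached (1/3) = 1. Collecting the sign flips along the way, the symbol is +1.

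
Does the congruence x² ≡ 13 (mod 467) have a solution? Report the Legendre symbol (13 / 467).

Reciprocity: 13 ≡ 1 and 467 ≡ 3 (mod 4), so (13/467) = +(467/13).
Reduce top mod 13: now compute (12/13).
Pull out 2^2: since 13 ≡ 5 (mod 8), (2/13) = -1, so (2/13)^2 = +1.
Reciprocity: 3 ≡ 3 and 13 ≡ 1 (mod 4), so (3/13) = +(13/3).
Reduce top mod 3: now compute (1/3).
Reached (1/3) = 1. Collecting the sign flips along the way, the symbol is +1.

1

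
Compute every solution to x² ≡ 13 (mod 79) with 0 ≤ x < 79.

31, 48

Since 79 ≡ 3 (mod 4), a square root of 13 is 13^((79+1)/4) = 13^20 mod 79.
Repeated squaring: 13^2≡11, 13^4≡42, 13^8≡26, 13^16≡44 (mod 79).
13^20 = 13^(16+4) ≡ 31 (mod 79).
Check: 31² = 961 ≡ 13 (mod 79). The two roots are 31 and 48.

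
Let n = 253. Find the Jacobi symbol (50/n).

Pull out 2: since 253 ≡ 5 (mod 8), (2/253) = -1.
Reciprocity: 25 ≡ 1 and 253 ≡ 1 (mod 4), so (25/253) = +(253/25).
Reduce top mod 25: now compute (3/25).
Reciprocity: 3 ≡ 3 and 25 ≡ 1 (mod 4), so (3/25) = +(25/3).
Reduce top mod 3: now compute (1/3).
Reached (1/3) = 1. Collecting the sign flips along the way, the symbol is -1.

-1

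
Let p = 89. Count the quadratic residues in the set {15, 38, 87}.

(15/89) = -1 → non-residue.
(38/89) = -1 → non-residue.
(87/89) = +1 → QR.
Total quadratic residues among the 3: 1.

1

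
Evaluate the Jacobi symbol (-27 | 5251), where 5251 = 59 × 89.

First reduce: -27 ≡ 5224 (mod 5251).
Pull out 2^3: since 5251 ≡ 3 (mod 8), (2/5251) = -1, so (2/5251)^3 = -1.
Reciprocity: 653 ≡ 1 and 5251 ≡ 3 (mod 4), so (653/5251) = +(5251/653).
Reduce top mod 653: now compute (27/653).
Reciprocity: 27 ≡ 3 and 653 ≡ 1 (mod 4), so (27/653) = +(653/27).
Reduce top mod 27: now compute (5/27).
Reciprocity: 5 ≡ 1 and 27 ≡ 3 (mod 4), so (5/27) = +(27/5).
Reduce top mod 5: now compute (2/5).
Pull out 2: since 5 ≡ 5 (mod 8), (2/5) = -1.
Reached (1/5) = 1. Collecting the sign flips along the way, the symbol is +1.

1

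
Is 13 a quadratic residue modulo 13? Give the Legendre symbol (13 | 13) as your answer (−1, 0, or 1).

First reduce: 13 ≡ 0 (mod 13).
Top reduces to 0: gcd > 1, so the symbol is 0.

0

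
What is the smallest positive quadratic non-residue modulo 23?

5

(2/23) = +1, so 2 is a residue.
(3/23) = +1, so 3 is a residue.
(4/23) = +1, so 4 is a residue.
(5/23) = −1, so 5 is the smallest positive non-residue mod 23.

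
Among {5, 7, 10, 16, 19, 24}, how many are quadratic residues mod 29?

4

(5/29) = +1 → QR.
(7/29) = +1 → QR.
(10/29) = -1 → non-residue.
(16/29) = +1 → QR.
(19/29) = -1 → non-residue.
(24/29) = +1 → QR.
Total quadratic residues among the 6: 4.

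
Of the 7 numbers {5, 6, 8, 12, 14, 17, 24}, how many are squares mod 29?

3

(5/29) = +1 → QR.
(6/29) = +1 → QR.
(8/29) = -1 → non-residue.
(12/29) = -1 → non-residue.
(14/29) = -1 → non-residue.
(17/29) = -1 → non-residue.
(24/29) = +1 → QR.
Total quadratic residues among the 7: 3.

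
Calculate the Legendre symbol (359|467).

Euler's criterion: (359/467) ≡ 359^233 (mod 467).
359^2 ≡ 456 (mod 467)
359^4 ≡ 121 (mod 467)
359^8 ≡ 164 (mod 467)
359^16 ≡ 277 (mod 467)
359^32 ≡ 141 (mod 467)
359^64 ≡ 267 (mod 467)
359^128 ≡ 305 (mod 467)
359^233 = 359^(128+64+32+8+1) ≡ 466 (mod 467).
Result is 466 ≡ −1, so (359/467) = −1.

-1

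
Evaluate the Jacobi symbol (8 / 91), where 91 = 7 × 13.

-1

Pull out 2^3: since 91 ≡ 3 (mod 8), (2/91) = -1, so (2/91)^3 = -1.
Reached (1/91) = 1. Collecting the sign flips along the way, the symbol is -1.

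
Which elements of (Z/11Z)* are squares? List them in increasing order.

1, 3, 4, 5, 9

Square k = 1,…,5 (k and 11−k give the same square):
1²=1, 2²=4, 3²=9, 4²≡5, 5²≡3 (mod 11).
So the quadratic residues mod 11 are {1, 3, 4, 5, 9}.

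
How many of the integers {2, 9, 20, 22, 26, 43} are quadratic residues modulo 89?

4

(2/89) = +1 → QR.
(9/89) = +1 → QR.
(20/89) = +1 → QR.
(22/89) = +1 → QR.
(26/89) = -1 → non-residue.
(43/89) = -1 → non-residue.
Total quadratic residues among the 6: 4.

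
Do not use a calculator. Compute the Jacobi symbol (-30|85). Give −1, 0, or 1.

First reduce: -30 ≡ 55 (mod 85).
Reciprocity: 55 ≡ 3 and 85 ≡ 1 (mod 4), so (55/85) = +(85/55).
Reduce top mod 55: now compute (30/55).
Pull out 2: since 55 ≡ 7 (mod 8), (2/55) = +1.
Reciprocity: 15 ≡ 3 and 55 ≡ 3 (mod 4), so (15/55) = −(55/15).
Reduce top mod 15: now compute (10/15).
Pull out 2: since 15 ≡ 7 (mod 8), (2/15) = +1.
Reciprocity: 5 ≡ 1 and 15 ≡ 3 (mod 4), so (5/15) = +(15/5).
Reduce top mod 5: now compute (0/5).
Top reduces to 0: gcd > 1, so the symbol is 0.

0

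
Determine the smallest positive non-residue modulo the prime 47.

5

(2/47) = +1, so 2 is a residue.
(3/47) = +1, so 3 is a residue.
(4/47) = +1, so 4 is a residue.
(5/47) = −1, so 5 is the smallest positive non-residue mod 47.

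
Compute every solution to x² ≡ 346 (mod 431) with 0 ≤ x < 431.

Since 431 ≡ 3 (mod 4), a square root of 346 is 346^((431+1)/4) = 346^108 mod 431.
Repeated squaring: 346^2≡329, 346^4≡60, 346^8≡152, 346^16≡261, 346^32≡23, 346^64≡98 (mod 431).
346^108 = 346^(64+32+8+4) ≡ 366 (mod 431).
Check: 366² = 133956 ≡ 346 (mod 431). The two roots are 65 and 366.

65, 366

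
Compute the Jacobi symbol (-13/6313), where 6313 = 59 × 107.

-1

First reduce: -13 ≡ 6300 (mod 6313).
Pull out 2^2: since 6313 ≡ 1 (mod 8), (2/6313) = +1, so (2/6313)^2 = +1.
Reciprocity: 1575 ≡ 3 and 6313 ≡ 1 (mod 4), so (1575/6313) = +(6313/1575).
Reduce top mod 1575: now compute (13/1575).
Reciprocity: 13 ≡ 1 and 1575 ≡ 3 (mod 4), so (13/1575) = +(1575/13).
Reduce top mod 13: now compute (2/13).
Pull out 2: since 13 ≡ 5 (mod 8), (2/13) = -1.
Reached (1/13) = 1. Collecting the sign flips along the way, the symbol is -1.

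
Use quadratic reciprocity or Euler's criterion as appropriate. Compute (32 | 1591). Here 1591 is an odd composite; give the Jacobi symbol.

Pull out 2^5: since 1591 ≡ 7 (mod 8), (2/1591) = +1, so (2/1591)^5 = +1.
Reached (1/1591) = 1. Collecting the sign flips along the way, the symbol is +1.

1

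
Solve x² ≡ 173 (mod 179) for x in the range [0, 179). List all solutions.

Since 179 ≡ 3 (mod 4), a square root of 173 is 173^((179+1)/4) = 173^45 mod 179.
Repeated squaring: 173^2≡36, 173^4≡43, 173^8≡59, 173^16≡80, 173^32≡135 (mod 179).
173^45 = 173^(32+8+4+1) ≡ 129 (mod 179).
Check: 129² = 16641 ≡ 173 (mod 179). The two roots are 50 and 129.

50, 129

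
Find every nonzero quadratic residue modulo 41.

Square k = 1,…,20 (k and 41−k give the same square):
1²=1, 2²=4, 3²=9, 4²=16, 5²=25, 6²=36, 7²≡8, 8²≡23, 9²≡40, 10²≡18, 11²≡39, 12²≡21, 13²≡5, 14²≡32, 15²≡20, 16²≡10, 17²≡2, 18²≡37, 19²≡33, 20²≡31 (mod 41).
So the quadratic residues mod 41 are {1, 2, 4, 5, 8, 9, 10, 16, 18, 20, 21, 23, 25, 31, 32, 33, 36, 37, 39, 40}.

1,2,4,5,8,9,10,16,18,20,21,23,25,31,32,33,36,37,39,40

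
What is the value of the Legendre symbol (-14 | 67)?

First reduce: -14 ≡ 53 (mod 67).
Reciprocity: 53 ≡ 1 and 67 ≡ 3 (mod 4), so (53/67) = +(67/53).
Reduce top mod 53: now compute (14/53).
Pull out 2: since 53 ≡ 5 (mod 8), (2/53) = -1.
Reciprocity: 7 ≡ 3 and 53 ≡ 1 (mod 4), so (7/53) = +(53/7).
Reduce top mod 7: now compute (4/7).
Pull out 2^2: since 7 ≡ 7 (mod 8), (2/7) = +1, so (2/7)^2 = +1.
Reached (1/7) = 1. Collecting the sign flips along the way, the symbol is -1.

-1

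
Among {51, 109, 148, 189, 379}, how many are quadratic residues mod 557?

(51/557) = -1 → non-residue.
(109/557) = +1 → QR.
(148/557) = -1 → non-residue.
(189/557) = -1 → non-residue.
(379/557) = +1 → QR.
Total quadratic residues among the 5: 2.

2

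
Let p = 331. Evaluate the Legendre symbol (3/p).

Euler's criterion: (3/331) ≡ 3^165 (mod 331).
3^2 ≡ 9 (mod 331)
3^4 ≡ 81 (mod 331)
3^8 ≡ 272 (mod 331)
3^16 ≡ 171 (mod 331)
3^32 ≡ 113 (mod 331)
3^64 ≡ 191 (mod 331)
3^128 ≡ 71 (mod 331)
3^165 = 3^(128+32+4+1) ≡ 330 (mod 331).
Result is 330 ≡ −1, so (3/331) = −1.

-1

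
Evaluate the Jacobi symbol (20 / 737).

Pull out 2^2: since 737 ≡ 1 (mod 8), (2/737) = +1, so (2/737)^2 = +1.
Reciprocity: 5 ≡ 1 and 737 ≡ 1 (mod 4), so (5/737) = +(737/5).
Reduce top mod 5: now compute (2/5).
Pull out 2: since 5 ≡ 5 (mod 8), (2/5) = -1.
Reached (1/5) = 1. Collecting the sign flips along the way, the symbol is -1.

-1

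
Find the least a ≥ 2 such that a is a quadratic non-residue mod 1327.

3

(2/1327) = +1, so 2 is a residue.
(3/1327) = −1, so 3 is the smallest positive non-residue mod 1327.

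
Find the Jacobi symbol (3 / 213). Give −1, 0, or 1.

Reciprocity: 3 ≡ 3 and 213 ≡ 1 (mod 4), so (3/213) = +(213/3).
Reduce top mod 3: now compute (0/3).
Top reduces to 0: gcd > 1, so the symbol is 0.

0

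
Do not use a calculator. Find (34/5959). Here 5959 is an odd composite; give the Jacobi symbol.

1

Pull out 2: since 5959 ≡ 7 (mod 8), (2/5959) = +1.
Reciprocity: 17 ≡ 1 and 5959 ≡ 3 (mod 4), so (17/5959) = +(5959/17).
Reduce top mod 17: now compute (9/17).
Reciprocity: 9 ≡ 1 and 17 ≡ 1 (mod 4), so (9/17) = +(17/9).
Reduce top mod 9: now compute (8/9).
Pull out 2^3: since 9 ≡ 1 (mod 8), (2/9) = +1, so (2/9)^3 = +1.
Reached (1/9) = 1. Collecting the sign flips along the way, the symbol is +1.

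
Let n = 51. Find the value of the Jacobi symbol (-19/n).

-1

First reduce: -19 ≡ 32 (mod 51).
Pull out 2^5: since 51 ≡ 3 (mod 8), (2/51) = -1, so (2/51)^5 = -1.
Reached (1/51) = 1. Collecting the sign flips along the way, the symbol is -1.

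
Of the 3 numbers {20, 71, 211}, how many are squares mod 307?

1

(20/307) = -1 → non-residue.
(71/307) = +1 → QR.
(211/307) = -1 → non-residue.
Total quadratic residues among the 3: 1.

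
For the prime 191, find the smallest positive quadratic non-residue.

(2/191) = +1, so 2 is a residue.
(3/191) = +1, so 3 is a residue.
(4/191) = +1, so 4 is a residue.
(5/191) = +1, so 5 is a residue.
(6/191) = +1, so 6 is a residue.
(7/191) = −1, so 7 is the smallest positive non-residue mod 191.

7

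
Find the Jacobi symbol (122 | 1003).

Pull out 2: since 1003 ≡ 3 (mod 8), (2/1003) = -1.
Reciprocity: 61 ≡ 1 and 1003 ≡ 3 (mod 4), so (61/1003) = +(1003/61).
Reduce top mod 61: now compute (27/61).
Reciprocity: 27 ≡ 3 and 61 ≡ 1 (mod 4), so (27/61) = +(61/27).
Reduce top mod 27: now compute (7/27).
Reciprocity: 7 ≡ 3 and 27 ≡ 3 (mod 4), so (7/27) = −(27/7).
Reduce top mod 7: now compute (6/7).
Pull out 2: since 7 ≡ 7 (mod 8), (2/7) = +1.
Reciprocity: 3 ≡ 3 and 7 ≡ 3 (mod 4), so (3/7) = −(7/3).
Reduce top mod 3: now compute (1/3).
Reached (1/3) = 1. Collecting the sign flips along the way, the symbol is -1.

-1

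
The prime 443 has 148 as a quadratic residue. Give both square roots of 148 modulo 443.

57, 386

Since 443 ≡ 3 (mod 4), a square root of 148 is 148^((443+1)/4) = 148^111 mod 443.
Repeated squaring: 148^2≡197, 148^4≡268, 148^8≡58, 148^16≡263, 148^32≡61, 148^64≡177 (mod 443).
148^111 = 148^(64+32+8+4+2+1) ≡ 386 (mod 443).
Check: 386² = 148996 ≡ 148 (mod 443). The two roots are 57 and 386.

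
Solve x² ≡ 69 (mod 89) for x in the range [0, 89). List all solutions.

43, 46

89 ≡ 1 (mod 4), so we find a root by search.
Trying successive values, 43² = 1849 ≡ 69 (mod 89). The other root is 89 − 43 = 46.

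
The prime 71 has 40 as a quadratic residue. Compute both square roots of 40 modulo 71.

Since 71 ≡ 3 (mod 4), a square root of 40 is 40^((71+1)/4) = 40^18 mod 71.
Repeated squaring: 40^2≡38, 40^4≡24, 40^8≡8, 40^16≡64 (mod 71).
40^18 = 40^(16+2) ≡ 18 (mod 71).
Check: 18² = 324 ≡ 40 (mod 71). The two roots are 18 and 53.

18, 53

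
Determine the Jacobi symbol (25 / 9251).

1

Reciprocity: 25 ≡ 1 and 9251 ≡ 3 (mod 4), so (25/9251) = +(9251/25).
Reduce top mod 25: now compute (1/25).
Reached (1/25) = 1. Collecting the sign flips along the way, the symbol is +1.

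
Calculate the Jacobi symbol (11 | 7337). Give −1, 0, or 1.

0

Reciprocity: 11 ≡ 3 and 7337 ≡ 1 (mod 4), so (11/7337) = +(7337/11).
Reduce top mod 11: now compute (0/11).
Top reduces to 0: gcd > 1, so the symbol is 0.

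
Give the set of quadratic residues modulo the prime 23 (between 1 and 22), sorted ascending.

1 2 3 4 6 8 9 12 13 16 18

Square k = 1,…,11 (k and 23−k give the same square):
1²=1, 2²=4, 3²=9, 4²=16, 5²≡2, 6²≡13, 7²≡3, 8²≡18, 9²≡12, 10²≡8, 11²≡6 (mod 23).
So the quadratic residues mod 23 are {1, 2, 3, 4, 6, 8, 9, 12, 13, 16, 18}.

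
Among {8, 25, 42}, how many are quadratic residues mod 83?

(8/83) = -1 → non-residue.
(25/83) = +1 → QR.
(42/83) = -1 → non-residue.
Total quadratic residues among the 3: 1.

1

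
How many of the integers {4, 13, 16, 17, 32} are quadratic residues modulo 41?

3

(4/41) = +1 → QR.
(13/41) = -1 → non-residue.
(16/41) = +1 → QR.
(17/41) = -1 → non-residue.
(32/41) = +1 → QR.
Total quadratic residues among the 5: 3.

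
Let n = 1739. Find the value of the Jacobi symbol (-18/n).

1

First reduce: -18 ≡ 1721 (mod 1739).
Reciprocity: 1721 ≡ 1 and 1739 ≡ 3 (mod 4), so (1721/1739) = +(1739/1721).
Reduce top mod 1721: now compute (18/1721).
Pull out 2: since 1721 ≡ 1 (mod 8), (2/1721) = +1.
Reciprocity: 9 ≡ 1 and 1721 ≡ 1 (mod 4), so (9/1721) = +(1721/9).
Reduce top mod 9: now compute (2/9).
Pull out 2: since 9 ≡ 1 (mod 8), (2/9) = +1.
Reached (1/9) = 1. Collecting the sign flips along the way, the symbol is +1.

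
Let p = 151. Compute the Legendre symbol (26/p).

Euler's criterion: (26/151) ≡ 26^75 (mod 151).
26^2 ≡ 72 (mod 151)
26^4 ≡ 50 (mod 151)
26^8 ≡ 84 (mod 151)
26^16 ≡ 110 (mod 151)
26^32 ≡ 20 (mod 151)
26^64 ≡ 98 (mod 151)
26^75 = 26^(64+8+2+1) ≡ 150 (mod 151).
Result is 150 ≡ −1, so (26/151) = −1.

-1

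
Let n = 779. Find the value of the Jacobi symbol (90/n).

-1

Pull out 2: since 779 ≡ 3 (mod 8), (2/779) = -1.
Reciprocity: 45 ≡ 1 and 779 ≡ 3 (mod 4), so (45/779) = +(779/45).
Reduce top mod 45: now compute (14/45).
Pull out 2: since 45 ≡ 5 (mod 8), (2/45) = -1.
Reciprocity: 7 ≡ 3 and 45 ≡ 1 (mod 4), so (7/45) = +(45/7).
Reduce top mod 7: now compute (3/7).
Reciprocity: 3 ≡ 3 and 7 ≡ 3 (mod 4), so (3/7) = −(7/3).
Reduce top mod 3: now compute (1/3).
Reached (1/3) = 1. Collecting the sign flips along the way, the symbol is -1.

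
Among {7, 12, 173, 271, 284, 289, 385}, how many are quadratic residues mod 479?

7

(7/479) = +1 → QR.
(12/479) = +1 → QR.
(173/479) = +1 → QR.
(271/479) = +1 → QR.
(284/479) = +1 → QR.
(289/479) = +1 → QR.
(385/479) = +1 → QR.
Total quadratic residues among the 7: 7.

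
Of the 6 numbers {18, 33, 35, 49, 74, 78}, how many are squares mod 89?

3

(18/89) = +1 → QR.
(33/89) = -1 → non-residue.
(35/89) = -1 → non-residue.
(49/89) = +1 → QR.
(74/89) = -1 → non-residue.
(78/89) = +1 → QR.
Total quadratic residues among the 6: 3.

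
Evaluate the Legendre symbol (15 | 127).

1

Reciprocity: 15 ≡ 3 and 127 ≡ 3 (mod 4), so (15/127) = −(127/15).
Reduce top mod 15: now compute (7/15).
Reciprocity: 7 ≡ 3 and 15 ≡ 3 (mod 4), so (7/15) = −(15/7).
Reduce top mod 7: now compute (1/7).
Reached (1/7) = 1. Collecting the sign flips along the way, the symbol is +1.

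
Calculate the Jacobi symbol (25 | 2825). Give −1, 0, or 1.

0

Reciprocity: 25 ≡ 1 and 2825 ≡ 1 (mod 4), so (25/2825) = +(2825/25).
Reduce top mod 25: now compute (0/25).
Top reduces to 0: gcd > 1, so the symbol is 0.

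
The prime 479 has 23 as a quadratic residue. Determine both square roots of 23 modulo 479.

Since 479 ≡ 3 (mod 4), a square root of 23 is 23^((479+1)/4) = 23^120 mod 479.
Repeated squaring: 23^2≡50, 23^4≡105, 23^8≡8, 23^16≡64, 23^32≡264, 23^64≡241 (mod 479).
23^120 = 23^(64+32+16+8) ≡ 135 (mod 479).
Check: 135² = 18225 ≡ 23 (mod 479). The two roots are 135 and 344.

135, 344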